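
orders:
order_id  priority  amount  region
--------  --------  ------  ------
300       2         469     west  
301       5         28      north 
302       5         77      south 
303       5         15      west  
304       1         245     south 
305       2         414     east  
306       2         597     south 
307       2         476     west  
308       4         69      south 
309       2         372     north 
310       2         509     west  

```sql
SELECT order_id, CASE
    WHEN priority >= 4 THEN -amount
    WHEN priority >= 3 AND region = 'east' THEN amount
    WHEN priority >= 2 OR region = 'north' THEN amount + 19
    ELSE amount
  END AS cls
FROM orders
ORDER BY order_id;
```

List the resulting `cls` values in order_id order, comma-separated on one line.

order_id=300: priority >= 2 OR region = 'north' → 488
order_id=301: priority >= 4 → -28
order_id=302: priority >= 4 → -77
order_id=303: priority >= 4 → -15
order_id=304: ELSE → 245
order_id=305: priority >= 2 OR region = 'north' → 433
order_id=306: priority >= 2 OR region = 'north' → 616
order_id=307: priority >= 2 OR region = 'north' → 495
order_id=308: priority >= 4 → -69
order_id=309: priority >= 2 OR region = 'north' → 391
order_id=310: priority >= 2 OR region = 'north' → 528

488, -28, -77, -15, 245, 433, 616, 495, -69, 391, 528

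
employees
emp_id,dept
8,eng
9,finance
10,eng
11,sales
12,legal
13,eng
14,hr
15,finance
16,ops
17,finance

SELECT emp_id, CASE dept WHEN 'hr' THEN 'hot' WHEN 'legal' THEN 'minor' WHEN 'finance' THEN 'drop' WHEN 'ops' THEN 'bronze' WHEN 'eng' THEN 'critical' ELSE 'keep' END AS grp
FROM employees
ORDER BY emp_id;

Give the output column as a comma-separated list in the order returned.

emp_id=8: dept='eng' → critical
emp_id=9: dept='finance' → drop
emp_id=10: dept='eng' → critical
emp_id=11: ELSE → keep
emp_id=12: dept='legal' → minor
emp_id=13: dept='eng' → critical
emp_id=14: dept='hr' → hot
emp_id=15: dept='finance' → drop
emp_id=16: dept='ops' → bronze
emp_id=17: dept='finance' → drop

critical, drop, critical, keep, minor, critical, hot, drop, bronze, drop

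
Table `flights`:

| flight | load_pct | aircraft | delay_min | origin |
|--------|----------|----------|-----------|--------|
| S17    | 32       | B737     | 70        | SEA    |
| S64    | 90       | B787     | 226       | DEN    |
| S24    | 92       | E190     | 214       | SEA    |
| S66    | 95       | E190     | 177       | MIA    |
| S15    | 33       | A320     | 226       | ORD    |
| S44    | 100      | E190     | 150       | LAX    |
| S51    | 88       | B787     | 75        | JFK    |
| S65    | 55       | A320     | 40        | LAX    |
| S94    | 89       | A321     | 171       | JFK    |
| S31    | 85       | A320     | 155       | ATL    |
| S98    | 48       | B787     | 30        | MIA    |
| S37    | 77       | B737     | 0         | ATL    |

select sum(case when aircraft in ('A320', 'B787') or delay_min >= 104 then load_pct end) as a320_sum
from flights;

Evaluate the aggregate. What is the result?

flight=S17: ✗
flight=S64: ✓ → 90
flight=S24: ✓ → 92
flight=S66: ✓ → 95
flight=S15: ✓ → 33
flight=S44: ✓ → 100
flight=S51: ✓ → 88
flight=S65: ✓ → 55
flight=S94: ✓ → 89
flight=S31: ✓ → 85
flight=S98: ✓ → 48
flight=S37: ✗
a320_sum = 90 + 92 + 95 + 33 + 100 + 88 + 55 + 89 + 85 + 48 = 775

775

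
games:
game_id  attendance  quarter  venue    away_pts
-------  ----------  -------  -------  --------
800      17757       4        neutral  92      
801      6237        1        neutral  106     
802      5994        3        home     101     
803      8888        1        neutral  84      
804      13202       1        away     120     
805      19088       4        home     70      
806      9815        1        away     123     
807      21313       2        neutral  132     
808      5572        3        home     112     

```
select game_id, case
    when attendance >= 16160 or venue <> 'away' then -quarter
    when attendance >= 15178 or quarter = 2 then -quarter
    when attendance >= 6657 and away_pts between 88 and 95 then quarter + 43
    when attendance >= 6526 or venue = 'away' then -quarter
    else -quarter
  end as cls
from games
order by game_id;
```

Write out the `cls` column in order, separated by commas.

game_id=800: attendance >= 16160 or venue <> 'away' → -4
game_id=801: attendance >= 16160 or venue <> 'away' → -1
game_id=802: attendance >= 16160 or venue <> 'away' → -3
game_id=803: attendance >= 16160 or venue <> 'away' → -1
game_id=804: attendance >= 6526 or venue = 'away' → -1
game_id=805: attendance >= 16160 or venue <> 'away' → -4
game_id=806: attendance >= 6526 or venue = 'away' → -1
game_id=807: attendance >= 16160 or venue <> 'away' → -2
game_id=808: attendance >= 16160 or venue <> 'away' → -3

-4, -1, -3, -1, -1, -4, -1, -2, -3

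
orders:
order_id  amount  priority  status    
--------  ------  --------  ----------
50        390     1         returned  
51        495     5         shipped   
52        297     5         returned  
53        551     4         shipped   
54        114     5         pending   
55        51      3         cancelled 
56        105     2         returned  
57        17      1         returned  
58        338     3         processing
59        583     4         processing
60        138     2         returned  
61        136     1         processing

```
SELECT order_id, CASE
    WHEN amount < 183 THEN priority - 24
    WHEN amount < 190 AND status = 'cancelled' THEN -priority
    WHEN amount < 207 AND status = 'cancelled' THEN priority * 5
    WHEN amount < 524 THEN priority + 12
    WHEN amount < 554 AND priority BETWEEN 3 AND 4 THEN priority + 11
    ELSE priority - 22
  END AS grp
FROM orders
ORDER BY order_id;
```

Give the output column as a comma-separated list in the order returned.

13, 17, 17, 15, -19, -21, -22, -23, 15, -18, -22, -23

order_id=50: amount < 524 → 13
order_id=51: amount < 524 → 17
order_id=52: amount < 524 → 17
order_id=53: amount < 554 AND priority BETWEEN 3 AND 4 → 15
order_id=54: amount < 183 → -19
order_id=55: amount < 183 → -21
order_id=56: amount < 183 → -22
order_id=57: amount < 183 → -23
order_id=58: amount < 524 → 15
order_id=59: ELSE → -18
order_id=60: amount < 183 → -22
order_id=61: amount < 183 → -23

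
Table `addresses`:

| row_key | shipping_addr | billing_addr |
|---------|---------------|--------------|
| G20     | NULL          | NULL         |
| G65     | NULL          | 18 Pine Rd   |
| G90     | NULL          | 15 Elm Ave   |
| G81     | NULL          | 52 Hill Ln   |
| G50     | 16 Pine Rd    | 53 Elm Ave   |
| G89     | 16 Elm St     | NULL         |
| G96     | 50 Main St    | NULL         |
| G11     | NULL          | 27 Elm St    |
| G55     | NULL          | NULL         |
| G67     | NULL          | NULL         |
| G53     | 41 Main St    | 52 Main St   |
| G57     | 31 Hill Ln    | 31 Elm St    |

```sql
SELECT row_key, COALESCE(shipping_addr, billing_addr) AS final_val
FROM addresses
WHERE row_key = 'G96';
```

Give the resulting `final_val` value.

50 Main St

row_key = G96: shipping_addr=50 Main St, billing_addr=NULL.
shipping_addr=50 Main St → 50 Main St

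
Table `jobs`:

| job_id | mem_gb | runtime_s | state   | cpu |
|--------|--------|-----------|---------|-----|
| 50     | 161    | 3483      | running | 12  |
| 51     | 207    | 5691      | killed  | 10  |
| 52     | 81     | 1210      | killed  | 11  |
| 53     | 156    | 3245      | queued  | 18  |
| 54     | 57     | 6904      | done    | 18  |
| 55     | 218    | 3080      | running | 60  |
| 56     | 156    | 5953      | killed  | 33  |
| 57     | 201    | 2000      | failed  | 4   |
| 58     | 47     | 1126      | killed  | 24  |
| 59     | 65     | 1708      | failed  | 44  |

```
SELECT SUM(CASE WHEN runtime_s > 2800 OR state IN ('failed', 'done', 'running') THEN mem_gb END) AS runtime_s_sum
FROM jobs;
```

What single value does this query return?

1221

job_id=50: ✓ → 161
job_id=51: ✓ → 207
job_id=52: ✗
job_id=53: ✓ → 156
job_id=54: ✓ → 57
job_id=55: ✓ → 218
job_id=56: ✓ → 156
job_id=57: ✓ → 201
job_id=58: ✗
job_id=59: ✓ → 65
runtime_s_sum = 161 + 207 + 156 + 57 + 218 + 156 + 201 + 65 = 1221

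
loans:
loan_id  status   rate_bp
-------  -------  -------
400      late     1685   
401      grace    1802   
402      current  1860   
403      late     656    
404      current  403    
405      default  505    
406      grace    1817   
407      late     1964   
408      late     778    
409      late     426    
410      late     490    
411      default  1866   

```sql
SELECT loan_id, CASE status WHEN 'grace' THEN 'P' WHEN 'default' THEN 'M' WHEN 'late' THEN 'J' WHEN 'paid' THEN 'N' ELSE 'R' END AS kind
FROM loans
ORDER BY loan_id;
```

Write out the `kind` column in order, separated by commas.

J, P, R, J, R, M, P, J, J, J, J, M

loan_id=400: status='late' → J
loan_id=401: status='grace' → P
loan_id=402: ELSE → R
loan_id=403: status='late' → J
loan_id=404: ELSE → R
loan_id=405: status='default' → M
loan_id=406: status='grace' → P
loan_id=407: status='late' → J
loan_id=408: status='late' → J
loan_id=409: status='late' → J
loan_id=410: status='late' → J
loan_id=411: status='default' → M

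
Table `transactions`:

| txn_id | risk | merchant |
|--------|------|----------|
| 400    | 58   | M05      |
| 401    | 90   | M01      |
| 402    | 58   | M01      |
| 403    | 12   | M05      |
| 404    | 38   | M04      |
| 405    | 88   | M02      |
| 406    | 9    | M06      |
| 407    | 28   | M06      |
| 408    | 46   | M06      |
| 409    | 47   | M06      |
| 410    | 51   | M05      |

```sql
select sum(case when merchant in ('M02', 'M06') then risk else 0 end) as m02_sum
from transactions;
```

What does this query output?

218

txn_id=400: ✗
txn_id=401: ✗
txn_id=402: ✗
txn_id=403: ✗
txn_id=404: ✗
txn_id=405: ✓ → 88
txn_id=406: ✓ → 9
txn_id=407: ✓ → 28
txn_id=408: ✓ → 46
txn_id=409: ✓ → 47
txn_id=410: ✗
m02_sum = 88 + 9 + 28 + 46 + 47 = 218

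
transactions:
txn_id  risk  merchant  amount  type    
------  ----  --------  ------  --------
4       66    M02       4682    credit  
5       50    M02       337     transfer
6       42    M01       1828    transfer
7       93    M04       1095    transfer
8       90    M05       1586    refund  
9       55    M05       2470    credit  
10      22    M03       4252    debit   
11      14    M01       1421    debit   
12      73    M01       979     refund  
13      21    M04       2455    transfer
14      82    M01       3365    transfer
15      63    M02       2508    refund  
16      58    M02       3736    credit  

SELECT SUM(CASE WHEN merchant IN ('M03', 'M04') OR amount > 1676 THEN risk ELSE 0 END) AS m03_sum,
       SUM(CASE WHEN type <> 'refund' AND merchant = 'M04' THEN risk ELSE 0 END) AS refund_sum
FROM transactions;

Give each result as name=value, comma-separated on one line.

[m03_sum: merchant IN ('M03', 'M04') OR amount > 1676]
txn_id=4: ✓ → 66
txn_id=5: ✗
txn_id=6: ✓ → 42
txn_id=7: ✓ → 93
txn_id=8: ✗
txn_id=9: ✓ → 55
txn_id=10: ✓ → 22
txn_id=11: ✗
txn_id=12: ✗
txn_id=13: ✓ → 21
txn_id=14: ✓ → 82
txn_id=15: ✓ → 63
txn_id=16: ✓ → 58
m03_sum = 66 + 42 + 93 + 55 + 22 + 21 + 82 + 63 + 58 = 502
—
[refund_sum: type <> 'refund' AND merchant = 'M04']
txn_id=4: ✗
txn_id=5: ✗
txn_id=6: ✗
txn_id=7: ✓ → 93
txn_id=8: ✗
txn_id=9: ✗
txn_id=10: ✗
txn_id=11: ✗
txn_id=12: ✗
txn_id=13: ✓ → 21
txn_id=14: ✗
txn_id=15: ✗
txn_id=16: ✗
refund_sum = 93 + 21 = 114

m03_sum=502, refund_sum=114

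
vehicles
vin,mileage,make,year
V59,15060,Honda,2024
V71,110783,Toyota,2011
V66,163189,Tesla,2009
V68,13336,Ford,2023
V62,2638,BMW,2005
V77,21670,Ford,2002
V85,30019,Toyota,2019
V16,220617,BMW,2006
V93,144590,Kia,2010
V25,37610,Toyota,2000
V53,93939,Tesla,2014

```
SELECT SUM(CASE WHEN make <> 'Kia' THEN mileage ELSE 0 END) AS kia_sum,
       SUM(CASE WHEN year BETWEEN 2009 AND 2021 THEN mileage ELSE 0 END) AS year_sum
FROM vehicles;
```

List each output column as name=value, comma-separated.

kia_sum=708861, year_sum=542520

[kia_sum: make <> 'Kia']
vin=V59: ✓ → 15060
vin=V71: ✓ → 110783
vin=V66: ✓ → 163189
vin=V68: ✓ → 13336
vin=V62: ✓ → 2638
vin=V77: ✓ → 21670
vin=V85: ✓ → 30019
vin=V16: ✓ → 220617
vin=V93: ✗
vin=V25: ✓ → 37610
vin=V53: ✓ → 93939
kia_sum = 15060 + 110783 + 163189 + 13336 + 2638 + 21670 + 30019 + 220617 + 37610 + 93939 = 708861
—
[year_sum: year BETWEEN 2009 AND 2021]
vin=V59: ✗
vin=V71: ✓ → 110783
vin=V66: ✓ → 163189
vin=V68: ✗
vin=V62: ✗
vin=V77: ✗
vin=V85: ✓ → 30019
vin=V16: ✗
vin=V93: ✓ → 144590
vin=V25: ✗
vin=V53: ✓ → 93939
year_sum = 110783 + 163189 + 30019 + 144590 + 93939 = 542520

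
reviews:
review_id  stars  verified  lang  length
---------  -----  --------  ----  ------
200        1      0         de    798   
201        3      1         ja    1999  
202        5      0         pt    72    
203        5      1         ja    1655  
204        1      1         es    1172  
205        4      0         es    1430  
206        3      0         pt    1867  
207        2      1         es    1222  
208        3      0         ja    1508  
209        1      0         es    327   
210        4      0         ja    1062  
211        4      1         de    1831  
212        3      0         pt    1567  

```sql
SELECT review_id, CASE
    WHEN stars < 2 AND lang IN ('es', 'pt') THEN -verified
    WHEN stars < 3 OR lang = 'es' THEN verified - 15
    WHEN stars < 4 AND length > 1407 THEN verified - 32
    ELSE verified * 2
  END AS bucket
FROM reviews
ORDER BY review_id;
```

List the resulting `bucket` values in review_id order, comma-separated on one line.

review_id=200: stars < 3 OR lang = 'es' → -15
review_id=201: stars < 4 AND length > 1407 → -31
review_id=202: ELSE → 0
review_id=203: ELSE → 2
review_id=204: stars < 2 AND lang IN ('es', 'pt') → -1
review_id=205: stars < 3 OR lang = 'es' → -15
review_id=206: stars < 4 AND length > 1407 → -32
review_id=207: stars < 3 OR lang = 'es' → -14
review_id=208: stars < 4 AND length > 1407 → -32
review_id=209: stars < 2 AND lang IN ('es', 'pt') → 0
review_id=210: ELSE → 0
review_id=211: ELSE → 2
review_id=212: stars < 4 AND length > 1407 → -32

-15, -31, 0, 2, -1, -15, -32, -14, -32, 0, 0, 2, -32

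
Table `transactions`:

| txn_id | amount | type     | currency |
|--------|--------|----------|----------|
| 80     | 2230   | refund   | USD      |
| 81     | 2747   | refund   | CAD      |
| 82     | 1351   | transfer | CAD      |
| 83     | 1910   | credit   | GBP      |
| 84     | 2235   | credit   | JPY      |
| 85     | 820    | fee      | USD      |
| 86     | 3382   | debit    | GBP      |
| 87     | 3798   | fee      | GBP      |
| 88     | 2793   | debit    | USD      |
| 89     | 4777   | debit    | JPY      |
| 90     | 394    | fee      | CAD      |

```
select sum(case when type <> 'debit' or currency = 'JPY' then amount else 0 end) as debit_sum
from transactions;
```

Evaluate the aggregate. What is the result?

20262

txn_id=80: ✓ → 2230
txn_id=81: ✓ → 2747
txn_id=82: ✓ → 1351
txn_id=83: ✓ → 1910
txn_id=84: ✓ → 2235
txn_id=85: ✓ → 820
txn_id=86: ✗
txn_id=87: ✓ → 3798
txn_id=88: ✗
txn_id=89: ✓ → 4777
txn_id=90: ✓ → 394
debit_sum = 2230 + 2747 + 1351 + 1910 + 2235 + 820 + 3798 + 4777 + 394 = 20262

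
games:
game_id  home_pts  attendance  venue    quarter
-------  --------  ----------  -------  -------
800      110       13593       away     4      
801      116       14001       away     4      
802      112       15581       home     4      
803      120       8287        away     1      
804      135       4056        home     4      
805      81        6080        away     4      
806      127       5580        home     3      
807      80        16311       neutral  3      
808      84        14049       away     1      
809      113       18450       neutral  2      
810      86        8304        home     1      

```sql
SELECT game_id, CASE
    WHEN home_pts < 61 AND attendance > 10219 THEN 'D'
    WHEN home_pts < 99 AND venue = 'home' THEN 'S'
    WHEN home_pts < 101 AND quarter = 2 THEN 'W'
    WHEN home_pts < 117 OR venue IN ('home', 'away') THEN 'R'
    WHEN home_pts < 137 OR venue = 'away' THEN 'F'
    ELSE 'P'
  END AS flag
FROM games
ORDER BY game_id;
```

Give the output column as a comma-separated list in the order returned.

R, R, R, R, R, R, R, R, R, R, S

game_id=800: home_pts < 117 OR venue IN ('home', 'away') → R
game_id=801: home_pts < 117 OR venue IN ('home', 'away') → R
game_id=802: home_pts < 117 OR venue IN ('home', 'away') → R
game_id=803: home_pts < 117 OR venue IN ('home', 'away') → R
game_id=804: home_pts < 117 OR venue IN ('home', 'away') → R
game_id=805: home_pts < 117 OR venue IN ('home', 'away') → R
game_id=806: home_pts < 117 OR venue IN ('home', 'away') → R
game_id=807: home_pts < 117 OR venue IN ('home', 'away') → R
game_id=808: home_pts < 117 OR venue IN ('home', 'away') → R
game_id=809: home_pts < 117 OR venue IN ('home', 'away') → R
game_id=810: home_pts < 99 AND venue = 'home' → S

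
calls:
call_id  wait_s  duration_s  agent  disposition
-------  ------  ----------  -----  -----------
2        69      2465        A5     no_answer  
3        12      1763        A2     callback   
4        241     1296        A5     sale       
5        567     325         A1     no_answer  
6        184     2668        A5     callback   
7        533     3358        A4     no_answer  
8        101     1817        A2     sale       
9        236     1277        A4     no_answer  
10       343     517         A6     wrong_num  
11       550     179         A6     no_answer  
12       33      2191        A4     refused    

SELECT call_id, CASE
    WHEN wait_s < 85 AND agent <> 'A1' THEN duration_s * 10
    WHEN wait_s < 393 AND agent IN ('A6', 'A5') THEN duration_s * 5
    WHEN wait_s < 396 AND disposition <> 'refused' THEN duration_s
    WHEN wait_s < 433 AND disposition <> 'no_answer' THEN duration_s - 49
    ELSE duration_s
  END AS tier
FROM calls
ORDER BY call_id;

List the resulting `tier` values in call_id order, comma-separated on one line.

call_id=2: wait_s < 85 AND agent <> 'A1' → 24650
call_id=3: wait_s < 85 AND agent <> 'A1' → 17630
call_id=4: wait_s < 393 AND agent IN ('A6', 'A5') → 6480
call_id=5: ELSE → 325
call_id=6: wait_s < 393 AND agent IN ('A6', 'A5') → 13340
call_id=7: ELSE → 3358
call_id=8: wait_s < 396 AND disposition <> 'refused' → 1817
call_id=9: wait_s < 396 AND disposition <> 'refused' → 1277
call_id=10: wait_s < 393 AND agent IN ('A6', 'A5') → 2585
call_id=11: ELSE → 179
call_id=12: wait_s < 85 AND agent <> 'A1' → 21910

24650, 17630, 6480, 325, 13340, 3358, 1817, 1277, 2585, 179, 21910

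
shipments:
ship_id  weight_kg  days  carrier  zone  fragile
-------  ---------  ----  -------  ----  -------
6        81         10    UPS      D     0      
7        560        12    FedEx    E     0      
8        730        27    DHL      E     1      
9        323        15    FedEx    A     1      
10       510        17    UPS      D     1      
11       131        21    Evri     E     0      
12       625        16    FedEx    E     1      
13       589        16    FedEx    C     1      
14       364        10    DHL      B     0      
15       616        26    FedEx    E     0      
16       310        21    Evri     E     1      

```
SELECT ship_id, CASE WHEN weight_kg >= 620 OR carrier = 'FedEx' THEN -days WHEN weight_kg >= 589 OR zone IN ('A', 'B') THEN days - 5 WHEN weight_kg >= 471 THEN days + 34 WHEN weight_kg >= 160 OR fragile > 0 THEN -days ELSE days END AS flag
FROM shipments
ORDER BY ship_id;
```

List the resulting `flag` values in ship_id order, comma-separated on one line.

10, -12, -27, -15, 51, 21, -16, -16, 5, -26, -21

ship_id=6: ELSE → 10
ship_id=7: weight_kg >= 620 OR carrier = 'FedEx' → -12
ship_id=8: weight_kg >= 620 OR carrier = 'FedEx' → -27
ship_id=9: weight_kg >= 620 OR carrier = 'FedEx' → -15
ship_id=10: weight_kg >= 471 → 51
ship_id=11: ELSE → 21
ship_id=12: weight_kg >= 620 OR carrier = 'FedEx' → -16
ship_id=13: weight_kg >= 620 OR carrier = 'FedEx' → -16
ship_id=14: weight_kg >= 589 OR zone IN ('A', 'B') → 5
ship_id=15: weight_kg >= 620 OR carrier = 'FedEx' → -26
ship_id=16: weight_kg >= 160 OR fragile > 0 → -21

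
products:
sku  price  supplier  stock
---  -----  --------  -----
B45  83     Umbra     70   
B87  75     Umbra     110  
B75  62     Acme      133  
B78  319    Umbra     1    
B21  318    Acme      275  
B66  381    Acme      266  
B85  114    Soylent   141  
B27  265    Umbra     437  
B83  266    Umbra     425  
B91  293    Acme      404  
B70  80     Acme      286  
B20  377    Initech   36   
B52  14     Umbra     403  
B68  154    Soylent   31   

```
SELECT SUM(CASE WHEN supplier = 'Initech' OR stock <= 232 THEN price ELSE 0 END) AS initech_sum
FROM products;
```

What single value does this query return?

1184

sku=B45: ✓ → 83
sku=B87: ✓ → 75
sku=B75: ✓ → 62
sku=B78: ✓ → 319
sku=B21: ✗
sku=B66: ✗
sku=B85: ✓ → 114
sku=B27: ✗
sku=B83: ✗
sku=B91: ✗
sku=B70: ✗
sku=B20: ✓ → 377
sku=B52: ✗
sku=B68: ✓ → 154
initech_sum = 83 + 75 + 62 + 319 + 114 + 377 + 154 = 1184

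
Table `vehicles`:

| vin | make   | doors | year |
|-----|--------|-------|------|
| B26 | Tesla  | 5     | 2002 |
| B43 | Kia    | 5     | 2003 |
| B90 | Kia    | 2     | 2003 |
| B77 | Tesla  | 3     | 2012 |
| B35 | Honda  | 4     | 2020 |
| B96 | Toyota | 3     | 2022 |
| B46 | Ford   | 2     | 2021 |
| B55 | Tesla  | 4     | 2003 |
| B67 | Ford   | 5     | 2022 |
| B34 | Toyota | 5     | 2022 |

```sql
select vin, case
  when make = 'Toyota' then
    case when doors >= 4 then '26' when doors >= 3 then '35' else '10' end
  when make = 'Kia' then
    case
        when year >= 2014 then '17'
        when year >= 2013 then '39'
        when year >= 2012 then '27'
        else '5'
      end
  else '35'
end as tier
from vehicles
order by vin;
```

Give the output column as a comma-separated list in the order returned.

35, 26, 35, 5, 35, 35, 35, 35, 5, 35

vin=B26: make='Tesla' → outer ELSE → 35
vin=B34: make='Toyota' → inner[doors >= 4] → 26
vin=B35: make='Honda' → outer ELSE → 35
vin=B43: make='Kia' → inner[ELSE] → 5
vin=B46: make='Ford' → outer ELSE → 35
vin=B55: make='Tesla' → outer ELSE → 35
vin=B67: make='Ford' → outer ELSE → 35
vin=B77: make='Tesla' → outer ELSE → 35
vin=B90: make='Kia' → inner[ELSE] → 5
vin=B96: make='Toyota' → inner[doors >= 3] → 35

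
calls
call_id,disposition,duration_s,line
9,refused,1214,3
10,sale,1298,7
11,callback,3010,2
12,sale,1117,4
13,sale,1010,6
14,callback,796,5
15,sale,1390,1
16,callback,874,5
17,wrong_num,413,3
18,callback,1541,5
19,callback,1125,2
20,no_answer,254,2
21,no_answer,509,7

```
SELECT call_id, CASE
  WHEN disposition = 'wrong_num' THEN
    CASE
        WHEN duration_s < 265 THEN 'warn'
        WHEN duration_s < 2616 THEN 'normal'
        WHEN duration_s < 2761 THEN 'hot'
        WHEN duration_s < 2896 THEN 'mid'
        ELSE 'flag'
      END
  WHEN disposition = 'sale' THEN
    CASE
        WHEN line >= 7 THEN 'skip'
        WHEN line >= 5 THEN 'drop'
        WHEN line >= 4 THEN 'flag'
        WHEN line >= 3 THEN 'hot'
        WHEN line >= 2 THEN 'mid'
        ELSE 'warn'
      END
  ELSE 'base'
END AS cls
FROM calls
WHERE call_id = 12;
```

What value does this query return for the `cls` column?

call_id = 12: disposition=sale, duration_s=1117, line=4.
disposition='sale' → inner[line >= 4] → flag

flag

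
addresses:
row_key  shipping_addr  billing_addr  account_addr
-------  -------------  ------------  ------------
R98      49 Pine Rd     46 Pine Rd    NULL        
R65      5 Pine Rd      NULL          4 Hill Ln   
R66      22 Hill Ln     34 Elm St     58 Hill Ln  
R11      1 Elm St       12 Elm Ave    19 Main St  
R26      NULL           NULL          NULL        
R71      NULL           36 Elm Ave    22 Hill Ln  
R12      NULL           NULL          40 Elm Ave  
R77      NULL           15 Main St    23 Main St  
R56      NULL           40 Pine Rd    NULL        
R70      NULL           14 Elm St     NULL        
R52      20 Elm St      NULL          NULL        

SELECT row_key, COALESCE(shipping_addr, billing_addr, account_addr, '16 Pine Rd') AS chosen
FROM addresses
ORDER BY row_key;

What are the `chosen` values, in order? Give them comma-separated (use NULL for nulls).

1 Elm St, 40 Elm Ave, 16 Pine Rd, 20 Elm St, 40 Pine Rd, 5 Pine Rd, 22 Hill Ln, 14 Elm St, 36 Elm Ave, 15 Main St, 49 Pine Rd

row_key=R11: shipping_addr=1 Elm St → 1 Elm St
row_key=R12: shipping_addr=NULL, billing_addr=NULL, account_addr=40 Elm Ave → 40 Elm Ave
row_key=R26: shipping_addr=NULL, billing_addr=NULL, account_addr=NULL, → literal 16 Pine Rd → 16 Pine Rd
row_key=R52: shipping_addr=20 Elm St → 20 Elm St
row_key=R56: shipping_addr=NULL, billing_addr=40 Pine Rd → 40 Pine Rd
row_key=R65: shipping_addr=5 Pine Rd → 5 Pine Rd
row_key=R66: shipping_addr=22 Hill Ln → 22 Hill Ln
row_key=R70: shipping_addr=NULL, billing_addr=14 Elm St → 14 Elm St
row_key=R71: shipping_addr=NULL, billing_addr=36 Elm Ave → 36 Elm Ave
row_key=R77: shipping_addr=NULL, billing_addr=15 Main St → 15 Main St
row_key=R98: shipping_addr=49 Pine Rd → 49 Pine Rd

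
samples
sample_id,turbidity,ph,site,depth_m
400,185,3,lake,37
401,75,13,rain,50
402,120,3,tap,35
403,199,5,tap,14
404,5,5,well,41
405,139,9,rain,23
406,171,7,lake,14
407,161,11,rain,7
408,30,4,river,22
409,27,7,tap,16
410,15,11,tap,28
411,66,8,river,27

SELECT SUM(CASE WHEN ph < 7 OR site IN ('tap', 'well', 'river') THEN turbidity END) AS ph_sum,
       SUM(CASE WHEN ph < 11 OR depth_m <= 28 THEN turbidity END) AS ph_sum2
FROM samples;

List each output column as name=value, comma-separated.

ph_sum=647, ph_sum2=1118

[ph_sum: ph < 7 OR site IN ('tap', 'well', 'river')]
sample_id=400: ✓ → 185
sample_id=401: ✗
sample_id=402: ✓ → 120
sample_id=403: ✓ → 199
sample_id=404: ✓ → 5
sample_id=405: ✗
sample_id=406: ✗
sample_id=407: ✗
sample_id=408: ✓ → 30
sample_id=409: ✓ → 27
sample_id=410: ✓ → 15
sample_id=411: ✓ → 66
ph_sum = 185 + 120 + 199 + 5 + 30 + 27 + 15 + 66 = 647
—
[ph_sum2: ph < 11 OR depth_m <= 28]
sample_id=400: ✓ → 185
sample_id=401: ✗
sample_id=402: ✓ → 120
sample_id=403: ✓ → 199
sample_id=404: ✓ → 5
sample_id=405: ✓ → 139
sample_id=406: ✓ → 171
sample_id=407: ✓ → 161
sample_id=408: ✓ → 30
sample_id=409: ✓ → 27
sample_id=410: ✓ → 15
sample_id=411: ✓ → 66
ph_sum2 = 185 + 120 + 199 + 5 + 139 + 171 + 161 + 30 + 27 + 15 + 66 = 1118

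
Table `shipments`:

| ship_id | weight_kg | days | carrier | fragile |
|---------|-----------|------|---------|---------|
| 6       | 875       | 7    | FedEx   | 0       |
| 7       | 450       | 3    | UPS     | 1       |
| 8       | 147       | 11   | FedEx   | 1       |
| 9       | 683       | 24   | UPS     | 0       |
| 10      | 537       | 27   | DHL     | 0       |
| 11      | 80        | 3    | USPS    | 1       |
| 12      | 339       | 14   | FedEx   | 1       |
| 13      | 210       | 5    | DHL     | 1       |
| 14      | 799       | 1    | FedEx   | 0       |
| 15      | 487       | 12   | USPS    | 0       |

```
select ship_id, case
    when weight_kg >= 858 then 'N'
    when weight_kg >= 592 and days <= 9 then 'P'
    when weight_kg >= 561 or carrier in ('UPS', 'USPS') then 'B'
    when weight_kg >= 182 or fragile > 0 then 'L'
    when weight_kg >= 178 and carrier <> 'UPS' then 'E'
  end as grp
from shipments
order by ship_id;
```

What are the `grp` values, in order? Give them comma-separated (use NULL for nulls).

ship_id=6: weight_kg >= 858 → N
ship_id=7: weight_kg >= 561 or carrier in ('UPS', 'USPS') → B
ship_id=8: weight_kg >= 182 or fragile > 0 → L
ship_id=9: weight_kg >= 561 or carrier in ('UPS', 'USPS') → B
ship_id=10: weight_kg >= 182 or fragile > 0 → L
ship_id=11: weight_kg >= 561 or carrier in ('UPS', 'USPS') → B
ship_id=12: weight_kg >= 182 or fragile > 0 → L
ship_id=13: weight_kg >= 182 or fragile > 0 → L
ship_id=14: weight_kg >= 592 and days <= 9 → P
ship_id=15: weight_kg >= 561 or carrier in ('UPS', 'USPS') → B

N, B, L, B, L, B, L, L, P, B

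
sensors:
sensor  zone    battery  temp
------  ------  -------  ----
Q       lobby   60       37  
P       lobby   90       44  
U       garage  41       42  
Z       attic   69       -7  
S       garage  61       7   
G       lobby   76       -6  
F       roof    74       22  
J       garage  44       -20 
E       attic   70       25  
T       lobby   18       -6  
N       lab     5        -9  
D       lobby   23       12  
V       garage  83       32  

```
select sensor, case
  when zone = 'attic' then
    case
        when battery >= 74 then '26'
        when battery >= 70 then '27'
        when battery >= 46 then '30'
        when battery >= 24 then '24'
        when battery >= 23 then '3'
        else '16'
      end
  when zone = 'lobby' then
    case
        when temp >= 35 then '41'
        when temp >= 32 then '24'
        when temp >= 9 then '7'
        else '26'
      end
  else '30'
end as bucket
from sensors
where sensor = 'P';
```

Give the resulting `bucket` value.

sensor = P: zone=lobby, battery=90, temp=44.
zone='lobby' → inner[temp >= 35] → 41

41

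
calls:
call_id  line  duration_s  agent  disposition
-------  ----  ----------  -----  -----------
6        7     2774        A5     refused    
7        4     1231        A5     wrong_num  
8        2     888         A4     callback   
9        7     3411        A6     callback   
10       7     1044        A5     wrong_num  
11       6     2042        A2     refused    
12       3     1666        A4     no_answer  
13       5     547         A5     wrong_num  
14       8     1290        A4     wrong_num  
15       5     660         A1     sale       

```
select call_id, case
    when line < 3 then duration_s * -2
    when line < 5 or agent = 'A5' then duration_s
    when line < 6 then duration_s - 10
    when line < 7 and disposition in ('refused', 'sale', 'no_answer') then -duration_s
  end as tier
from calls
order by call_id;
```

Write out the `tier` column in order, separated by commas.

call_id=6: line < 5 or agent = 'A5' → 2774
call_id=7: line < 5 or agent = 'A5' → 1231
call_id=8: line < 3 → -1776
call_id=9: (no match → NULL) → NULL
call_id=10: line < 5 or agent = 'A5' → 1044
call_id=11: line < 7 and disposition in ('refused', 'sale', 'no_answer') → -2042
call_id=12: line < 5 or agent = 'A5' → 1666
call_id=13: line < 5 or agent = 'A5' → 547
call_id=14: (no match → NULL) → NULL
call_id=15: line < 6 → 650

2774, 1231, -1776, NULL, 1044, -2042, 1666, 547, NULL, 650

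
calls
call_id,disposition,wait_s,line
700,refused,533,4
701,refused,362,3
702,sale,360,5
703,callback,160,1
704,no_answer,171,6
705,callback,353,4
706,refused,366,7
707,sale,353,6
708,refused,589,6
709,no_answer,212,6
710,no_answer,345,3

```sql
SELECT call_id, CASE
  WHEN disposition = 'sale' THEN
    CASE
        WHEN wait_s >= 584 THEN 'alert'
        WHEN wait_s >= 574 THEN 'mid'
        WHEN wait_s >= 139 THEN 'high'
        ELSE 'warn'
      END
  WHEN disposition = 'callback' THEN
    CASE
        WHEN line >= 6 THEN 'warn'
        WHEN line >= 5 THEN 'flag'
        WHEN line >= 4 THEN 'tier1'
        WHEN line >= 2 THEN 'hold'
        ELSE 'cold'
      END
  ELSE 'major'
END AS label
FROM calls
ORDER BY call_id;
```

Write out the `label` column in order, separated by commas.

major, major, high, cold, major, tier1, major, high, major, major, major

call_id=700: disposition='refused' → outer ELSE → major
call_id=701: disposition='refused' → outer ELSE → major
call_id=702: disposition='sale' → inner[wait_s >= 139] → high
call_id=703: disposition='callback' → inner[ELSE] → cold
call_id=704: disposition='no_answer' → outer ELSE → major
call_id=705: disposition='callback' → inner[line >= 4] → tier1
call_id=706: disposition='refused' → outer ELSE → major
call_id=707: disposition='sale' → inner[wait_s >= 139] → high
call_id=708: disposition='refused' → outer ELSE → major
call_id=709: disposition='no_answer' → outer ELSE → major
call_id=710: disposition='no_answer' → outer ELSE → major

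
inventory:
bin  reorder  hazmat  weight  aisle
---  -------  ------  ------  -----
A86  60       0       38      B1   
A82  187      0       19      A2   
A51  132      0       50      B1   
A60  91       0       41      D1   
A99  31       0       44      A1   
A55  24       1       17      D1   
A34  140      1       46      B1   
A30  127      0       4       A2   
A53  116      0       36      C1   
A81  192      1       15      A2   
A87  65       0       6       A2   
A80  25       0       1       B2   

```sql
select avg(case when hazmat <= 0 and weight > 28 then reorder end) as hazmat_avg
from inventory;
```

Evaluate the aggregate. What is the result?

bin=A86: ✓ → 60
bin=A82: ✗
bin=A51: ✓ → 132
bin=A60: ✓ → 91
bin=A99: ✓ → 31
bin=A55: ✗
bin=A34: ✗
bin=A30: ✗
bin=A53: ✓ → 116
bin=A81: ✗
bin=A87: ✗
bin=A80: ✗
hazmat_avg = (60 + 132 + 91 + 31 + 116) / 5 = 86

86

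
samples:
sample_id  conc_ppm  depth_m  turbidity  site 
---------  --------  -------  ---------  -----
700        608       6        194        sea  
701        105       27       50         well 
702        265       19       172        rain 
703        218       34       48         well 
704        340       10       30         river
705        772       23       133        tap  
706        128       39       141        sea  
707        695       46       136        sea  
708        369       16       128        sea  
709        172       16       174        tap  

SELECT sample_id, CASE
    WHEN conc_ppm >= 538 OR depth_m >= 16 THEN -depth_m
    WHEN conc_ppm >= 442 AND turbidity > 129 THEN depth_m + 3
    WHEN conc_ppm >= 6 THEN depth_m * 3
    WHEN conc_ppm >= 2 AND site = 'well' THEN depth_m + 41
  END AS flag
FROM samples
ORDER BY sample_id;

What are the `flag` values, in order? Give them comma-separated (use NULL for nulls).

sample_id=700: conc_ppm >= 538 OR depth_m >= 16 → -6
sample_id=701: conc_ppm >= 538 OR depth_m >= 16 → -27
sample_id=702: conc_ppm >= 538 OR depth_m >= 16 → -19
sample_id=703: conc_ppm >= 538 OR depth_m >= 16 → -34
sample_id=704: conc_ppm >= 6 → 30
sample_id=705: conc_ppm >= 538 OR depth_m >= 16 → -23
sample_id=706: conc_ppm >= 538 OR depth_m >= 16 → -39
sample_id=707: conc_ppm >= 538 OR depth_m >= 16 → -46
sample_id=708: conc_ppm >= 538 OR depth_m >= 16 → -16
sample_id=709: conc_ppm >= 538 OR depth_m >= 16 → -16

-6, -27, -19, -34, 30, -23, -39, -46, -16, -16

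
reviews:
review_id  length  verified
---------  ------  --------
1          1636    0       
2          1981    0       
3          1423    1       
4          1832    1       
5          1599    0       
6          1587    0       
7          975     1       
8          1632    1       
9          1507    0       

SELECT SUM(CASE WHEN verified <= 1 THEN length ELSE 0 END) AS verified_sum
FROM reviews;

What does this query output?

14172

review_id=1: ✓ → 1636
review_id=2: ✓ → 1981
review_id=3: ✓ → 1423
review_id=4: ✓ → 1832
review_id=5: ✓ → 1599
review_id=6: ✓ → 1587
review_id=7: ✓ → 975
review_id=8: ✓ → 1632
review_id=9: ✓ → 1507
verified_sum = 1636 + 1981 + 1423 + 1832 + 1599 + 1587 + 975 + 1632 + 1507 = 14172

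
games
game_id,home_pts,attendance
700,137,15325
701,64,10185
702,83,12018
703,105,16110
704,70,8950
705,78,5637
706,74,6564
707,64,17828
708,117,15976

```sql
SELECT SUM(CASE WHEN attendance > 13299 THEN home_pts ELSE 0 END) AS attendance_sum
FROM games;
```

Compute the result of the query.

game_id=700: ✓ → 137
game_id=701: ✗
game_id=702: ✗
game_id=703: ✓ → 105
game_id=704: ✗
game_id=705: ✗
game_id=706: ✗
game_id=707: ✓ → 64
game_id=708: ✓ → 117
attendance_sum = 137 + 105 + 64 + 117 = 423

423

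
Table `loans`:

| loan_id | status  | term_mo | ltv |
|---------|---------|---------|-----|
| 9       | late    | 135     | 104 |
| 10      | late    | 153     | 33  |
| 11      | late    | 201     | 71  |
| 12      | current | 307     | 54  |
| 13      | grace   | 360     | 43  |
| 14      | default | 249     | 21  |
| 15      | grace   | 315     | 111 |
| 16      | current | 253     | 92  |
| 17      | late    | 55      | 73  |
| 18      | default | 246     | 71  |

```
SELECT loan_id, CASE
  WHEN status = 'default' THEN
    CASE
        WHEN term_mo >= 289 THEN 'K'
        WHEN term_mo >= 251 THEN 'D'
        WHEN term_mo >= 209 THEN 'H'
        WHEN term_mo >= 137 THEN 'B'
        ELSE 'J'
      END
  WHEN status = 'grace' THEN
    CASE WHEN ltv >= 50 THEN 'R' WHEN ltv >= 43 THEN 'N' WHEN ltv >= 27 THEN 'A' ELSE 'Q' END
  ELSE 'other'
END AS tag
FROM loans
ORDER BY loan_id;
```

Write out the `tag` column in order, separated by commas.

other, other, other, other, N, H, R, other, other, H

loan_id=9: status='late' → outer ELSE → other
loan_id=10: status='late' → outer ELSE → other
loan_id=11: status='late' → outer ELSE → other
loan_id=12: status='current' → outer ELSE → other
loan_id=13: status='grace' → inner[ltv >= 43] → N
loan_id=14: status='default' → inner[term_mo >= 209] → H
loan_id=15: status='grace' → inner[ltv >= 50] → R
loan_id=16: status='current' → outer ELSE → other
loan_id=17: status='late' → outer ELSE → other
loan_id=18: status='default' → inner[term_mo >= 209] → H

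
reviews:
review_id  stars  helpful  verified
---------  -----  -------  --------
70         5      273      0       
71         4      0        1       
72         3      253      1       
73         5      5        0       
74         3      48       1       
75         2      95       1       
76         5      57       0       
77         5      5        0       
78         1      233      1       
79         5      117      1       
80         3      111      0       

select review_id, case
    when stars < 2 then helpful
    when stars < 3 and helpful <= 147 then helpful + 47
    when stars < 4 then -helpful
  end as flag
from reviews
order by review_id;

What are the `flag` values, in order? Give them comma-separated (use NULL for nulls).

review_id=70: (no match → NULL) → NULL
review_id=71: (no match → NULL) → NULL
review_id=72: stars < 4 → -253
review_id=73: (no match → NULL) → NULL
review_id=74: stars < 4 → -48
review_id=75: stars < 3 and helpful <= 147 → 142
review_id=76: (no match → NULL) → NULL
review_id=77: (no match → NULL) → NULL
review_id=78: stars < 2 → 233
review_id=79: (no match → NULL) → NULL
review_id=80: stars < 4 → -111

NULL, NULL, -253, NULL, -48, 142, NULL, NULL, 233, NULL, -111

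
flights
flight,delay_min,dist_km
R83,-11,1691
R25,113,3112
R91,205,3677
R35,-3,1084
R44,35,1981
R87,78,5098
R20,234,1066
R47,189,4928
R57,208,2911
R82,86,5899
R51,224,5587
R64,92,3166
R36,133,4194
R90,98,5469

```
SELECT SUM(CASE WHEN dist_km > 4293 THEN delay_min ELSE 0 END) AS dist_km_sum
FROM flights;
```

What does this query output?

675

flight=R83: ✗
flight=R25: ✗
flight=R91: ✗
flight=R35: ✗
flight=R44: ✗
flight=R87: ✓ → 78
flight=R20: ✗
flight=R47: ✓ → 189
flight=R57: ✗
flight=R82: ✓ → 86
flight=R51: ✓ → 224
flight=R64: ✗
flight=R36: ✗
flight=R90: ✓ → 98
dist_km_sum = 78 + 189 + 86 + 224 + 98 = 675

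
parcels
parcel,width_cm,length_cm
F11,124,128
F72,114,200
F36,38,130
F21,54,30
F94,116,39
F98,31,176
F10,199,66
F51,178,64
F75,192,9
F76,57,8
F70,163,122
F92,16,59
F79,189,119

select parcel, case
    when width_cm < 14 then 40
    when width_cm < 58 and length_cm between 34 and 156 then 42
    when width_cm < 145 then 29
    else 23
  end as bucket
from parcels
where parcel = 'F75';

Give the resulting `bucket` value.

23

parcel = F75: width_cm=192, length_cm=9.
width_cm < 14 → false
width_cm < 58 and length_cm between 34 and 156 → false
width_cm < 145 → false
No prior WHEN matched → ELSE → 23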